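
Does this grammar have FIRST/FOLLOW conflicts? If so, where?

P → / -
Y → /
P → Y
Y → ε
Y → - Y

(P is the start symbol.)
A FIRST/FOLLOW conflict occurs when a non-terminal N has a nullable alternative N → β (β ⇒* ε) and another alternative N → α with FIRST(α) ∩ FOLLOW(N) ≠ ∅: on such a lookahead the parser cannot decide between expanding α and letting N vanish via β.

Nullable non-terminals: P, Y.
FIRST sets used below: FIRST(Y) = { '-', '/', ε }

P: nullable alternative(s) P → Y; FOLLOW(P) = { $ }
  P → / -: FIRST \ {ε} = { '/' } — disjoint from FOLLOW(P)
  P → Y: FIRST \ {ε} = { '-', '/' } — this is the only nullable alternative, skip

Y: nullable alternative(s) Y → ε; FOLLOW(Y) = { $ }
  Y → /: FIRST \ {ε} = { '/' } — disjoint from FOLLOW(Y)
  Y → ε: FIRST \ {ε} = { } — this is the only nullable alternative, skip
  Y → - Y: FIRST \ {ε} = { '-' } — disjoint from FOLLOW(Y)

No FIRST/FOLLOW conflicts found.

Answer: No FIRST/FOLLOW conflicts.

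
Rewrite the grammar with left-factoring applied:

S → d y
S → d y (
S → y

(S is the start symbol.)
S → d y S'
S' → ε
S' → (
S → y

Left-factoring transforms A → αβ₁ | αβ₂ into A → αA' and A' → β₁ | β₂
(α is the longest common prefix among the alternatives). Repeat until
no nonterminal has two alternatives with a common prefix.

Round 1: S has alternatives sharing prefix 'd y'. Introduce S': S → d y S'
  Add: S' → ε
  Add: S' → (

No remaining common prefixes — done.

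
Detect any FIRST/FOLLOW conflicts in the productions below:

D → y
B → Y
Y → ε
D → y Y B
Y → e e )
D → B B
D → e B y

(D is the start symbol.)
Yes. Y → e e ')' with FOLLOW(Y) on { 'e' }

Nullable non-terminals: B, D, Y.
FIRST sets used below: FIRST(B) = { 'e', ε }
B has a nullable alternative but only one production, so nothing to check.

D: nullable alternative(s) D → B B; FOLLOW(D) = { $ }
  D → y: FIRST \ {ε} = { 'y' } — disjoint from FOLLOW(D)
  D → y Y B: FIRST \ {ε} = { 'y' } — disjoint from FOLLOW(D)
  D → B B: FIRST \ {ε} = { 'e' } — this is the only nullable alternative, skip
  D → e B y: FIRST \ {ε} = { 'e' } — disjoint from FOLLOW(D)

Y: nullable alternative(s) Y → ε; FOLLOW(Y) = { $, 'e', 'y' }
  Y → ε: FIRST \ {ε} = { } — this is the only nullable alternative, skip
  Y → e e ): FIRST \ {ε} = { 'e' } — overlaps FOLLOW(Y) on { 'e' }: CONFLICT

So the grammar has 1 FIRST/FOLLOW conflict (marked CONFLICT above).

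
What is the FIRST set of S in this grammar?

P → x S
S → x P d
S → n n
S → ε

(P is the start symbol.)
{ 'n', 'x', ε }

To compute FIRST(S), examine every production with S on the left-hand side, reading each right-hand side left to right until a non-nullable symbol is reached.

From S → x P d:
  - x is a terminal: add 'x' and stop
From S → n n:
  - n is a terminal: add 'n' and stop
From S → ε:
  - ε-production, so ε ∈ FIRST(S)

Collecting: FIRST(S) = { 'n', 'x', ε }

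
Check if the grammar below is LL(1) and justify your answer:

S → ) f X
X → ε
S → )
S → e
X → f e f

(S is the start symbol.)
No. Predict set conflict for S: { ')' }

Relevant sets:
  FOLLOW(X) = { $ }

For S:
  PREDICT(S → ')' f X) = { ')' }
  PREDICT(S → ')') = { ')' }
  PREDICT(S → e) = { 'e' }
For X:
  PREDICT(X → ε) = { $ }
  PREDICT(X → f e f) = { 'f' }

Conflict found: Predict set conflict for S: { ')' }
The grammar is NOT LL(1).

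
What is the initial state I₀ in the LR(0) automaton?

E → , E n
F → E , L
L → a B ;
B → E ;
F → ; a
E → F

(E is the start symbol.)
{ [E → . , E n], [E → . F], [E' → . E], [F → . ; a], [F → . E , L] }

First, augment the grammar with E' → E
I₀ = CLOSURE({ [E' → . E] }):
  [E' → . E] has the dot before E: add [E → . , E n], [E → . F]
  [E → . F] has the dot before F: add [F → . E , L], [F → . ; a]
No further items can be added.

I₀ = { [E → . , E n], [E → . F], [E' → . E], [F → . ; a], [F → . E , L] }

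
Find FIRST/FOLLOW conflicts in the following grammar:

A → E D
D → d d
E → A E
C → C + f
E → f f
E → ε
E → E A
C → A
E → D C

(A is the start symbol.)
Yes. E → A E with FOLLOW(E) on { 'd', 'f' }; E → f f with FOLLOW(E) on { 'f' }; E → E A with FOLLOW(E) on { 'd', 'f' }; E → D C with FOLLOW(E) on { 'd' }

Nullable non-terminals: E.
FIRST sets used below: FIRST(A) = { 'd', 'f' }, FIRST(E) = { 'd', 'f', ε }, FIRST(D) = { 'd' }

E: nullable alternative(s) E → ε; FOLLOW(E) = { 'd', 'f' }
  E → A E: FIRST \ {ε} = { 'd', 'f' } — overlaps FOLLOW(E) on { 'd', 'f' }: CONFLICT
  E → f f: FIRST \ {ε} = { 'f' } — overlaps FOLLOW(E) on { 'f' }: CONFLICT
  E → ε: FIRST \ {ε} = { } — this is the only nullable alternative, skip
  E → E A: FIRST \ {ε} = { 'd', 'f' } — overlaps FOLLOW(E) on { 'd', 'f' }: CONFLICT
  E → D C: FIRST \ {ε} = { 'd' } — overlaps FOLLOW(E) on { 'd' }: CONFLICT

A, C, D have no nullable alternative, so no FIRST/FOLLOW check is needed there.

So the grammar has 4 FIRST/FOLLOW conflicts (marked CONFLICT above).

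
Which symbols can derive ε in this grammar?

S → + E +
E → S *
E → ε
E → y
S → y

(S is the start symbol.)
ε-productions: E → ε
So E is immediately nullable.
No further non-terminal can be added: every production for the remaining non-terminals contains a terminal or a non-nullable non-terminal.
Nullable = { 'E' }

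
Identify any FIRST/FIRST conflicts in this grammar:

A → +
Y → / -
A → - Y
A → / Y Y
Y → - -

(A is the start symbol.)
A FIRST/FIRST conflict occurs when two productions N → α and N → β for the same non-terminal have FIRST(α) ∩ FIRST(β) ≠ ∅ (with ε ∈ FIRST of a nullable right-hand side, so two nullable alternatives also conflict).

Productions for A:
  A → +: FIRST = { '+' }
  A → - Y: FIRST = { '-' }
  A → / Y Y: FIRST = { '/' }
Productions for Y:
  Y → / -: FIRST = { '/' }
  Y → - -: FIRST = { '-' }

All alternatives of each non-terminal have pairwise disjoint FIRST sets.

Answer: No FIRST/FIRST conflicts.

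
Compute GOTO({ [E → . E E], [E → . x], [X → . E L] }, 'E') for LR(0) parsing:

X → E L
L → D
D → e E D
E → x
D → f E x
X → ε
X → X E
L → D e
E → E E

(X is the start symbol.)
{ [D → . e E D], [D → . f E x], [E → . E E], [E → . x], [E → E . E], [L → . D e], [L → . D], [X → E . L] }

GOTO(I, 'E') = CLOSURE({ [A → αX.β] : [A → α.Xβ] ∈ I, X = 'E' })

Items with dot before 'E', with the dot advanced:
  [E → . E E] → [E → E . E]
  [X → . E L] → [X → E . L]
Closure of the advanced items:
  [E → E . E] has the dot before E: add [E → . x], [E → . E E]
  [X → E . L] has the dot before L: add [L → . D], [L → . D e]
  [L → . D] has the dot before D: add [D → . e E D], [D → . f E x]

GOTO = { [D → . e E D], [D → . f E x], [E → . E E], [E → . x], [E → E . E], [L → . D e], [L → . D], [X → E . L] }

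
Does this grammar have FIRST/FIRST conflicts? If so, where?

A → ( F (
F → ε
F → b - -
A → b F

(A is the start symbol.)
A FIRST/FIRST conflict occurs when two productions N → α and N → β for the same non-terminal have FIRST(α) ∩ FIRST(β) ≠ ∅ (with ε ∈ FIRST of a nullable right-hand side, so two nullable alternatives also conflict).

Productions for A:
  A → ( F (: FIRST = { '(' }
  A → b F: FIRST = { 'b' }
Productions for F:
  F → ε: FIRST = { ε }
  F → b - -: FIRST = { 'b' }

All alternatives of each non-terminal have pairwise disjoint FIRST sets.

Answer: No FIRST/FIRST conflicts.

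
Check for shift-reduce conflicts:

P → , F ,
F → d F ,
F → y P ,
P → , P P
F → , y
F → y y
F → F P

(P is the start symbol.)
Yes — I13: [F → d F , .] vs [F → . , y]; I17: [P → , F , .] vs [F → . , y]; I18: [F → , y .] vs [F → y . y]

Augment with P' → P and build the canonical LR(0) collection (I0 = CLOSURE({[P' → . P]}), then GOTO on every symbol after a dot until no new states appear). It has 19 states:
  I0: { [P → . , F ,], [P → . , P P], [P' → . P] }  — shift
  I1: { [F → . , y], [F → . F P], [F → . d F ,], [F → . y P ,], [F → . y y], [P → , . F ,], [P → , . P P], [P → . , F ,], [P → . , P P] }  — shift
  I2: { [P' → P .] }  — accept
  I3: { [F → , . y], [F → . , y], [F → . F P], [F → . d F ,], [F → . y P ,], [F → . y y], [P → , . F ,], [P → , . P P], [P → . , F ,], [P → . , P P] }  — shift
  I4: { [F → F . P], [P → , F . ,], [P → . , F ,], [P → . , P P] }  — shift
  I5: { [P → , P . P], [P → . , F ,], [P → . , P P] }  — shift
  I6: { [F → . , y], [F → . F P], [F → . d F ,], [F → . y P ,], [F → . y y], [F → d . F ,] }  — shift
  I7: { [F → y . P ,], [F → y . y], [P → . , F ,], [P → . , P P] }  — shift
  I8: { [F → y P . ,] }  — shift
  I9: { [F → y y .] }  — reduce
  I10: { [F → y P , .] }  — reduce
  I11: { [F → , . y] }  — shift
  I12: { [F → F . P], [F → d F . ,], [P → . , F ,], [P → . , P P] }  — shift
  I13: { [F → . , y], [F → . F P], [F → . d F ,], [F → . y P ,], [F → . y y], [F → d F , .], [P → , . F ,], [P → , . P P], [P → . , F ,], [P → . , P P] }  — shift, reduce
  I14: { [F → F P .] }  — reduce
  I15: { [F → , y .] }  — reduce
  I16: { [P → , P P .] }  — reduce
  I17: { [F → . , y], [F → . F P], [F → . d F ,], [F → . y P ,], [F → . y y], [P → , . F ,], [P → , . P P], [P → , F , .], [P → . , F ,], [P → . , P P] }  — shift, reduce
  I18: { [F → , y .], [F → y . P ,], [F → y . y], [P → . , F ,], [P → . , P P] }  — shift, reduce

I13 contains reduce item [F → d F , .] and shift items [F → . , y], [F → . d F ,], [F → . y P ,], [F → . y y], [P → . , F ,], [P → . , P P] — shift-reduce conflict.
I17 contains reduce item [P → , F , .] and shift items [F → . , y], [F → . d F ,], [F → . y P ,], [F → . y y], [P → . , F ,], [P → . , P P] — shift-reduce conflict.
I18 contains reduce item [F → , y .] and shift items [F → y . y], [P → . , F ,], [P → . , P P] — shift-reduce conflict.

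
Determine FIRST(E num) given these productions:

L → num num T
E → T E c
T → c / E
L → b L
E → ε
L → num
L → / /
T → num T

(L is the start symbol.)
{ 'c', 'num' }

FIRST sets of the non-terminals involved (from the grammar, by fixed-point iteration):
  FIRST(E) = { 'c', 'num', ε }

To compute FIRST(E num), process the symbols left to right:
Symbol E is a non-terminal. Add FIRST(E) \ {ε} = { 'c', 'num' }
E is nullable (ε ∈ FIRST(E)), continue to the next symbol.
Symbol num is a terminal. Add 'num' and stop.
FIRST(E num) = { 'c', 'num' }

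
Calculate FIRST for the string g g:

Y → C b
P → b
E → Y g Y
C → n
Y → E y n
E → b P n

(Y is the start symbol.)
To compute FIRST(g g), process the symbols left to right:
Symbol g is a terminal. Add 'g' and stop.
FIRST(g g) = { 'g' }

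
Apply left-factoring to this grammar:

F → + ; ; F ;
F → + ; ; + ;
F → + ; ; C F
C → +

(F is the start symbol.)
F → + ; ; F'
F' → F ;
F' → + ;
F' → C F
C → +

Left-factoring transforms A → αβ₁ | αβ₂ into A → αA' and A' → β₁ | β₂
(α is the longest common prefix among the alternatives). Repeat until
no nonterminal has two alternatives with a common prefix.

Round 1: F has alternatives sharing prefix '+ ; ;'. Introduce F': F → + ; ; F'
  Add: F' → F ;
  Add: F' → + ;
  Add: F' → C F

No remaining common prefixes — done.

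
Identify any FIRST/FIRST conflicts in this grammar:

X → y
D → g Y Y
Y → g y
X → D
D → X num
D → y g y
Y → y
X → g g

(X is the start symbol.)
Yes. X → y / X → D on { 'y' }; X → D / X → g g on { 'g' }; D → g Y Y / D → X num on { 'g' }; D → X num / D → y g y on { 'y' }

A FIRST/FIRST conflict occurs when two productions N → α and N → β for the same non-terminal have FIRST(α) ∩ FIRST(β) ≠ ∅ (with ε ∈ FIRST of a nullable right-hand side, so two nullable alternatives also conflict).

FIRST sets of the non-terminals at (or reachable through a nullable prefix from) the front of some alternative:
  FIRST(D) = { 'g', 'y' }
  FIRST(X) = { 'g', 'y' }

Productions for X:
  X → y: FIRST = { 'y' }
  X → D: FIRST = { 'g', 'y' }
  X → g g: FIRST = { 'g' }
Productions for D:
  D → g Y Y: FIRST = { 'g' }
  D → X num: FIRST = { 'g', 'y' }
  D → y g y: FIRST = { 'y' }
Productions for Y:
  Y → g y: FIRST = { 'g' }
  Y → y: FIRST = { 'y' }

Conflict for X: X → y and X → D
  Overlap: { 'y' }
Conflict for X: X → D and X → g g
  Overlap: { 'g' }
Conflict for D: D → g Y Y and D → X num
  Overlap: { 'g' }
Conflict for D: D → X num and D → y g y
  Overlap: { 'y' }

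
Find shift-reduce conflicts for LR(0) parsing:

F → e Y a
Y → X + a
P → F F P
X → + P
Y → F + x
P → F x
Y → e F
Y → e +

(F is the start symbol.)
A shift-reduce conflict occurs when an LR(0) state has both:
  - a complete (reduce) item [A → α .] (dot at the end), and
  - a shift item [B → β . c γ] (dot before a terminal).

Augment with F' → F and build the canonical LR(0) collection (I0 = CLOSURE({[F' → . F]}), then GOTO on every symbol after a dot until no new states appear). It has 20 states:
  I0: { [F → . e Y a], [F' → . F] }  — shift
  I1: { [F' → F .] }  — accept
  I2: { [F → . e Y a], [F → e . Y a], [X → . + P], [Y → . F + x], [Y → . X + a], [Y → . e +], [Y → . e F] }  — shift
  I3: { [F → . e Y a], [P → . F F P], [P → . F x], [X → + . P] }  — shift
  I4: { [Y → F . + x] }  — shift
  I5: { [Y → X . + a] }  — shift
  I6: { [F → e Y . a] }  — shift
  I7: { [F → . e Y a], [F → e . Y a], [X → . + P], [Y → . F + x], [Y → . X + a], [Y → . e +], [Y → . e F], [Y → e . +], [Y → e . F] }  — shift
  I8: { [F → . e Y a], [P → . F F P], [P → . F x], [X → + . P], [Y → e + .] }  — shift, reduce
  I9: { [Y → F . + x], [Y → e F .] }  — shift, reduce
  I10: { [Y → F + . x] }  — shift
  I11: { [Y → F + x .] }  — reduce
  I12: { [F → . e Y a], [P → F . F P], [P → F . x] }  — shift
  I13: { [X → + P .] }  — reduce
  I14: { [F → . e Y a], [P → . F F P], [P → . F x], [P → F F . P] }  — shift
  I15: { [P → F x .] }  — reduce
  I16: { [P → F F P .] }  — reduce
  I17: { [F → e Y a .] }  — reduce
  I18: { [Y → X + . a] }  — shift
  I19: { [Y → X + a .] }  — reduce

I8 contains reduce item [Y → e + .] and shift item [F → . e Y a] — shift-reduce conflict.
I9 contains reduce item [Y → e F .] and shift item [Y → F . + x] — shift-reduce conflict.

Answer: Yes — I8: [Y → e + .] vs [F → . e Y a]; I9: [Y → e F .] vs [Y → F . + x]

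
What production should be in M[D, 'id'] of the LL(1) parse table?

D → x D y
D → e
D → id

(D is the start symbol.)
To find M[D, 'id'], we find productions for D where 'id' is in the predict set (PREDICT(N → α) = (FIRST(α) \ {ε}) ∪ (FOLLOW(N) if α ⇒* ε)).

D → x D y: PREDICT = { 'x' }
D → e: PREDICT = { 'e' }
D → id: PREDICT = { 'id' }
  'id' is in predict set, so this production goes in M[D, 'id']

M[D, 'id'] = D → id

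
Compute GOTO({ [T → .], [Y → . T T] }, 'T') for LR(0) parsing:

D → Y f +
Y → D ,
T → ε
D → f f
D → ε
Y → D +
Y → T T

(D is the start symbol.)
GOTO(I, 'T') = CLOSURE({ [A → αX.β] : [A → α.Xβ] ∈ I, X = 'T' })

Items with dot before 'T', with the dot advanced:
  [Y → . T T] → [Y → T . T]
Closure of the advanced items:
  [Y → T . T] has the dot before T: add [T → .]

GOTO = { [T → .], [Y → T . T] }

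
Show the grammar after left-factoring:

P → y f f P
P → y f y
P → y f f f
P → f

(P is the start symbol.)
Left-factoring transforms A → αβ₁ | αβ₂ into A → αA' and A' → β₁ | β₂
(α is the longest common prefix among the alternatives). Repeat until
no nonterminal has two alternatives with a common prefix.

Round 1: P has alternatives sharing prefix 'y f'. Introduce P': P → y f P'
  Add: P' → f P
  Add: P' → y
  Add: P' → f f

Round 2: P' has alternatives sharing prefix 'f'. Introduce P'': P' → f P''
  Add: P'' → P
  Add: P'' → f

No remaining common prefixes — done.

Resulting grammar:
P → y f P'
P' → f P''
P'' → P
P'' → f
P' → y
P → f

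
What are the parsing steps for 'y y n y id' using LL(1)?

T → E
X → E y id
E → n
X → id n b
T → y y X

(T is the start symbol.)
Stack is shown with the top on the left.

Stack     Input         Action
------------------------------
T $       y y n y id $  output T → y y X
y y X $   y y n y id $  match 'y'
y X $     y n y id $    match 'y'
X $       n y id $      output X → E y id
E y id $  n y id $      output E → n
n y id $  n y id $      match 'n'
y id $    y id $        match 'y'
id $      id $          match 'id'
$         $             accept

The string is accepted.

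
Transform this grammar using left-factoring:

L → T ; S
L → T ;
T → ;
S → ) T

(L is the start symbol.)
Left-factoring transforms A → αβ₁ | αβ₂ into A → αA' and A' → β₁ | β₂
(α is the longest common prefix among the alternatives). Repeat until
no nonterminal has two alternatives with a common prefix.

Round 1: L has alternatives sharing prefix 'T ;'. Introduce L': L → T ; L'
  Add: L' → S
  Add: L' → ε

No remaining common prefixes — done.

Resulting grammar:
L → T ; L'
L' → S
L' → ε
T → ;
S → ) T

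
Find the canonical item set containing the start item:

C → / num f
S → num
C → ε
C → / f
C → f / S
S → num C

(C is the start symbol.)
{ [C → . / f], [C → . / num f], [C → . f / S], [C → .], [C' → . C] }

First, augment the grammar with C' → C
I₀ = CLOSURE({ [C' → . C] }):
  [C' → . C] has the dot before C: add [C → . / num f], [C → .], [C → . / f], [C → . f / S]
No further items can be added.

I₀ = { [C → . / f], [C → . / num f], [C → . f / S], [C → .], [C' → . C] }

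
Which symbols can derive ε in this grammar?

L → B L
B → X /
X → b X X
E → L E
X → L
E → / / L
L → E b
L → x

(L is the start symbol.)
There are no ε-productions, so no non-terminal can derive ε.
No non-terminals are nullable.

Answer: None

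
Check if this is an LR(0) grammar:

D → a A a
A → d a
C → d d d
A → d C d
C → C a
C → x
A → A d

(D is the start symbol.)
Yes, the grammar is LR(0)

A grammar is LR(0) if no state in the canonical LR(0) collection has:
  - both a shift item (dot before a terminal) and a complete item (shift-reduce conflict), or
  - two or more complete items (reduce-reduce conflict; the accept item [D' → D .] counts as a complete item here).

Augment with D' → D and build the canonical LR(0) collection (I0 = CLOSURE({[D' → . D]}), then GOTO on every symbol after a dot until no new states appear). It has 15 states:
  I0: { [D → . a A a], [D' → . D] }  — shift
  I1: { [D' → D .] }  — accept
  I2: { [A → . A d], [A → . d C d], [A → . d a], [D → a . A a] }  — shift
  I3: { [A → A . d], [D → a A . a] }  — shift
  I4: { [A → d . C d], [A → d . a], [C → . C a], [C → . d d d], [C → . x] }  — shift
  I5: { [A → d C . d], [C → C . a] }  — shift
  I6: { [A → d a .] }  — reduce
  I7: { [C → d . d d] }  — shift
  I8: { [C → x .] }  — reduce
  I9: { [C → d d . d] }  — shift
  I10: { [C → d d d .] }  — reduce
  I11: { [C → C a .] }  — reduce
  I12: { [A → d C d .] }  — reduce
  I13: { [D → a A a .] }  — reduce
  I14: { [A → A d .] }  — reduce

Every state is either a pure shift/goto state or contains exactly one complete item and nothing to shift — no conflicts. The grammar is LR(0).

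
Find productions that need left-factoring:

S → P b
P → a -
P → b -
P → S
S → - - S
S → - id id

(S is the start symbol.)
Yes, S has productions with common prefix '-'

Left-factoring is needed when two productions for the same non-terminal
share a common prefix on the right-hand side.

Productions for S:
  S → P b
  S → - - S
  S → - id id
Productions for P:
  P → a -
  P → b -
  P → S

Found common prefix '-' in productions for S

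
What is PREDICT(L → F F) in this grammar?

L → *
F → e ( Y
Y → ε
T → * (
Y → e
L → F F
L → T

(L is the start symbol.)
PREDICT(L → F F) = (FIRST(RHS) \ {ε}) ∪ (FOLLOW(L) if ε ∈ FIRST(RHS), i.e. RHS ⇒* ε)
FIRST(F) = { 'e' }
FIRST(F F) = { 'e' }
ε ∉ FIRST(F F), so FOLLOW(L) is not added.
PREDICT(L → F F) = { 'e' }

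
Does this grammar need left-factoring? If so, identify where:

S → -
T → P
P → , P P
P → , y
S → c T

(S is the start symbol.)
Left-factoring is needed when two productions for the same non-terminal
share a common prefix on the right-hand side.

Productions for S:
  S → -
  S → c T
Productions for P:
  P → , P P
  P → , y

Found common prefix ',' in productions for P

Answer: Yes, P has productions with common prefix ','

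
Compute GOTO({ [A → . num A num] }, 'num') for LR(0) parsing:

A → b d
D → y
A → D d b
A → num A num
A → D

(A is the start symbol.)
GOTO(I, 'num') = CLOSURE({ [A → αX.β] : [A → α.Xβ] ∈ I, X = 'num' })

Items with dot before 'num', with the dot advanced:
  [A → . num A num] → [A → num . A num]
Closure of the advanced items:
  [A → num . A num] has the dot before A: add [A → . b d], [A → . D d b], [A → . num A num], [A → . D]
  [A → . D d b] has the dot before D: add [D → . y]

GOTO = { [A → . D d b], [A → . D], [A → . b d], [A → . num A num], [A → num . A num], [D → . y] }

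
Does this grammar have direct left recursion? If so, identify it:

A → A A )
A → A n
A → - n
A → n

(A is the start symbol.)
Yes, A is left-recursive

Direct left recursion occurs when N → N α for some non-terminal N (the right-hand side begins with the left-hand side itself).

A → A A ): LEFT RECURSIVE (starts with A)
A → A n: LEFT RECURSIVE (starts with A)
A → - n: starts with '-'
A → n: starts with n

The grammar has direct left recursion on: A.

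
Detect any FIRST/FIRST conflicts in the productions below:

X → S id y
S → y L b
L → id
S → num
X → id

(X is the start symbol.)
No FIRST/FIRST conflicts.

FIRST sets of the non-terminals at (or reachable through a nullable prefix from) the front of some alternative:
  FIRST(S) = { 'num', 'y' }

Productions for X:
  X → S id y: FIRST = { 'num', 'y' }
  X → id: FIRST = { 'id' }
Productions for S:
  S → y L b: FIRST = { 'y' }
  S → num: FIRST = { 'num' }
L has only one production, so no FIRST/FIRST conflict is possible there.

All alternatives of each non-terminal have pairwise disjoint FIRST sets.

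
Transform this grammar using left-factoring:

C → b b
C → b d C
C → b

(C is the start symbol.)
Left-factoring transforms A → αβ₁ | αβ₂ into A → αA' and A' → β₁ | β₂
(α is the longest common prefix among the alternatives). Repeat until
no nonterminal has two alternatives with a common prefix.

Round 1: C has alternatives sharing prefix 'b'. Introduce C': C → b C'
  Add: C' → b
  Add: C' → d C
  Add: C' → ε

No remaining common prefixes — done.

Resulting grammar:
C → b C'
C' → b
C' → d C
C' → ε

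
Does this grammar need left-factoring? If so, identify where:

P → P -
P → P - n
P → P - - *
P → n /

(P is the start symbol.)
Yes, P has productions with common prefix 'P -'

Left-factoring is needed when two productions for the same non-terminal
share a common prefix on the right-hand side.

Productions for P:
  P → P -
  P → P - n
  P → P - - *
  P → n /

Found common prefix 'P -' in productions for P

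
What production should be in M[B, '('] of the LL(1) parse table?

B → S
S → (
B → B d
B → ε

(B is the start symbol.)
B → S, B → B d

To find M[B, '('], we find productions for B where '(' is in the predict set (PREDICT(N → α) = (FIRST(α) \ {ε}) ∪ (FOLLOW(N) if α ⇒* ε)).

Relevant sets:
  FIRST(S) = { '(' }
  FIRST(B) = { '(', 'd', ε }
  FOLLOW(B) = { $, 'd' }

B → S: PREDICT = { '(' }
  '(' is in predict set, so this production goes in M[B, '(']
B → B d: PREDICT = { '(', 'd' }
  '(' is in predict set, so this production goes in M[B, '(']
B → ε: PREDICT = { $, 'd' }

M[B, '('] = B → S, B → B d  (a multiply-defined cell — the grammar is not LL(1))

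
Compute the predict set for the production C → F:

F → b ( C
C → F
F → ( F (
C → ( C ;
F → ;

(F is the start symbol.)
PREDICT(C → F) = (FIRST(RHS) \ {ε}) ∪ (FOLLOW(C) if ε ∈ FIRST(RHS), i.e. RHS ⇒* ε)
FIRST(F) = { '(', ';', 'b' }
FIRST(F) = { '(', ';', 'b' }
ε ∉ FIRST(F), so FOLLOW(C) is not added.
PREDICT(C → F) = { '(', ';', 'b' }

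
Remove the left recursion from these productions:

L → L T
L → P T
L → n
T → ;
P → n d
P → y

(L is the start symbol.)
L is directly left-recursive. The standard transformation for
  A → A α₁ | ... | A α_m | β₁ | ... | β_n
is
  A  → β₁ A' | ... | β_n A'
  A' → α₁ A' | ... | α_m A' | ε

L → P T becomes L → P T L'
L → n becomes L → n L'
L → L T becomes L' → T L'
Add L' → ε

Productions for other non-terminals are unchanged:
  T → ;
  P → n d
  P → y

Resulting grammar:
L → P T L'
L → n L'
L' → T L'
L' → ε
T → ;
P → n d
P → y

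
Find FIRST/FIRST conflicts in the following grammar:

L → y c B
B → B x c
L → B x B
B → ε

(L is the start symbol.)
A FIRST/FIRST conflict occurs when two productions N → α and N → β for the same non-terminal have FIRST(α) ∩ FIRST(β) ≠ ∅ (with ε ∈ FIRST of a nullable right-hand side, so two nullable alternatives also conflict).

FIRST sets of the non-terminals at (or reachable through a nullable prefix from) the front of some alternative:
  FIRST(B) = { 'x', ε }

Productions for L:
  L → y c B: FIRST = { 'y' }
  L → B x B: FIRST = { 'x' }
Productions for B:
  B → B x c: FIRST = { 'x' }
  B → ε: FIRST = { ε }

All alternatives of each non-terminal have pairwise disjoint FIRST sets.

Answer: No FIRST/FIRST conflicts.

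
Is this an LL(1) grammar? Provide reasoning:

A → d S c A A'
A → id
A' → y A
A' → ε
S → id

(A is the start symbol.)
No. Predict set conflict for A': { 'y' }

A grammar is LL(1) if for each non-terminal N with multiple productions, the predict sets of those productions are pairwise disjoint, where PREDICT(N → α) = (FIRST(α) \ {ε}) ∪ (FOLLOW(N) if α ⇒* ε).

Relevant sets:
  FOLLOW(A') = { $, 'y' }

For A:
  PREDICT(A → d S c A A') = { 'd' }
  PREDICT(A → id) = { 'id' }
For A':
  PREDICT(A' → y A) = { 'y' }
  PREDICT(A' → ε) = { $, 'y' }
S has a single production, so nothing to check there.

Conflict found: Predict set conflict for A': { 'y' }
The grammar is NOT LL(1).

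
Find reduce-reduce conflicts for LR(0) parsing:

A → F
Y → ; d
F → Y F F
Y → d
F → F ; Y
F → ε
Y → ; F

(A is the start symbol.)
Yes — I12: [F → .] vs [F → F ; Y .]; I13: [Y → ; d .] vs [Y → d .]

A reduce-reduce conflict occurs when an LR(0) state has two complete items [A → α .] and [B → β .] — both call for a reduction, and with no lookahead the parser cannot choose between them.

Augment with A' → A and build the canonical LR(0) collection (I0 = CLOSURE({[A' → . A]}), then GOTO on every symbol after a dot until no new states appear). It has 14 states:
  I0: { [A → . F], [A' → . A], [F → . F ; Y], [F → . Y F F], [F → .], [Y → . ; F], [Y → . ; d], [Y → . d] }  — shift, reduce
  I1: { [F → . F ; Y], [F → . Y F F], [F → .], [Y → . ; F], [Y → . ; d], [Y → . d], [Y → ; . F], [Y → ; . d] }  — shift, reduce
  I2: { [A' → A .] }  — accept
  I3: { [A → F .], [F → F . ; Y] }  — shift, reduce
  I4: { [F → . F ; Y], [F → . Y F F], [F → .], [F → Y . F F], [Y → . ; F], [Y → . ; d], [Y → . d] }  — shift, reduce
  I5: { [Y → d .] }  — reduce
  I6: { [F → . F ; Y], [F → . Y F F], [F → .], [F → F . ; Y], [F → Y F . F], [Y → . ; F], [Y → . ; d], [Y → . d] }  — shift, reduce
  I7: { [F → . F ; Y], [F → . Y F F], [F → .], [F → F ; . Y], [Y → . ; F], [Y → . ; d], [Y → . d], [Y → ; . F], [Y → ; . d] }  — shift, reduce
  I8: { [F → F . ; Y], [F → Y F F .] }  — shift, reduce
  I9: { [F → F ; . Y], [Y → . ; F], [Y → . ; d], [Y → . d] }  — shift
  I10: { [F → F ; Y .] }  — reduce
  I11: { [F → F . ; Y], [Y → ; F .] }  — shift, reduce
  I12: { [F → . F ; Y], [F → . Y F F], [F → .], [F → F ; Y .], [F → Y . F F], [Y → . ; F], [Y → . ; d], [Y → . d] }  — shift, 2 reduces
  I13: { [Y → ; d .], [Y → d .] }  — 2 reduces

I12 contains complete items [F → .], [F → F ; Y .] — reduce-reduce conflict.
I13 contains complete items [Y → ; d .], [Y → d .] — reduce-reduce conflict.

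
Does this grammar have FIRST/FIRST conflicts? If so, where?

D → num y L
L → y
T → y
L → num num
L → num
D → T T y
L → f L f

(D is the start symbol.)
A FIRST/FIRST conflict occurs when two productions N → α and N → β for the same non-terminal have FIRST(α) ∩ FIRST(β) ≠ ∅ (with ε ∈ FIRST of a nullable right-hand side, so two nullable alternatives also conflict).

FIRST sets of the non-terminals at (or reachable through a nullable prefix from) the front of some alternative:
  FIRST(T) = { 'y' }

Productions for D:
  D → num y L: FIRST = { 'num' }
  D → T T y: FIRST = { 'y' }
Productions for L:
  L → y: FIRST = { 'y' }
  L → num num: FIRST = { 'num' }
  L → num: FIRST = { 'num' }
  L → f L f: FIRST = { 'f' }
T has only one production, so no FIRST/FIRST conflict is possible there.

Conflict for L: L → num num and L → num
  Overlap: { 'num' }

Answer: Yes. L → num num / L → num on { 'num' }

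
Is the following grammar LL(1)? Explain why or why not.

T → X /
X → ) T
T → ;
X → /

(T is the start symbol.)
A grammar is LL(1) if for each non-terminal N with multiple productions, the predict sets of those productions are pairwise disjoint, where PREDICT(N → α) = (FIRST(α) \ {ε}) ∪ (FOLLOW(N) if α ⇒* ε).

Relevant sets:
  FIRST(X) = { ')', '/' }

For T:
  PREDICT(T → X '/') = { ')', '/' }
  PREDICT(T → ';') = { ';' }
For X:
  PREDICT(X → ')' T) = { ')' }
  PREDICT(X → '/') = { '/' }

All predict sets are disjoint. The grammar IS LL(1).

Answer: Yes, the grammar is LL(1).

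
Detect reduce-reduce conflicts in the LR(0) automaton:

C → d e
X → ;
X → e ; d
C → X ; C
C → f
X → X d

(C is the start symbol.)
A reduce-reduce conflict occurs when an LR(0) state has two complete items [A → α .] and [B → β .] — both call for a reduction, and with no lookahead the parser cannot choose between them.

Augment with C' → C and build the canonical LR(0) collection (I0 = CLOSURE({[C' → . C]}), then GOTO on every symbol after a dot until no new states appear). It has 13 states:
  I0: { [C → . X ; C], [C → . d e], [C → . f], [C' → . C], [X → . ;], [X → . X d], [X → . e ; d] }  — shift
  I1: { [X → ; .] }  — reduce
  I2: { [C' → C .] }  — accept
  I3: { [C → X . ; C], [X → X . d] }  — shift
  I4: { [C → d . e] }  — shift
  I5: { [X → e . ; d] }  — shift
  I6: { [C → f .] }  — reduce
  I7: { [X → e ; . d] }  — shift
  I8: { [X → e ; d .] }  — reduce
  I9: { [C → d e .] }  — reduce
  I10: { [C → . X ; C], [C → . d e], [C → . f], [C → X ; . C], [X → . ;], [X → . X d], [X → . e ; d] }  — shift
  I11: { [X → X d .] }  — reduce
  I12: { [C → X ; C .] }  — reduce

No state contains more than one complete item.

Answer: No reduce-reduce conflicts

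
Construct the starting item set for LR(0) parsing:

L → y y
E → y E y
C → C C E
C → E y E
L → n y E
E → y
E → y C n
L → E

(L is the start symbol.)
First, augment the grammar with L' → L
I₀ = CLOSURE({ [L' → . L] }):
  [L' → . L] has the dot before L: add [L → . y y], [L → . n y E], [L → . E]
  [L → . E] has the dot before E: add [E → . y E y], [E → . y], [E → . y C n]
No further items can be added.

I₀ = { [E → . y C n], [E → . y E y], [E → . y], [L → . E], [L → . n y E], [L → . y y], [L' → . L] }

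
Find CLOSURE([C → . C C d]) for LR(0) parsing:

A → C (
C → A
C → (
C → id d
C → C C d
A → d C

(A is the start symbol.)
{ [A → . C (], [A → . d C], [C → . (], [C → . A], [C → . C C d], [C → . id d] }

Start with: [C → . C C d]
  [C → . C C d] has the dot before C: add [C → . A], [C → . (], [C → . id d]
  [C → . A] has the dot before A: add [A → . C (], [A → . d C]
No further items can be added.

CLOSURE = { [A → . C (], [A → . d C], [C → . (], [C → . A], [C → . C C d], [C → . id d] }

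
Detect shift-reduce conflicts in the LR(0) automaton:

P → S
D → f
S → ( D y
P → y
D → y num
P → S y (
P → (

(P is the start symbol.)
A shift-reduce conflict occurs when an LR(0) state has both:
  - a complete (reduce) item [A → α .] (dot at the end), and
  - a shift item [B → β . c γ] (dot before a terminal).

Augment with P' → P and build the canonical LR(0) collection (I0 = CLOSURE({[P' → . P]}), then GOTO on every symbol after a dot until no new states appear). It has 12 states:
  I0: { [P → . (], [P → . S y (], [P → . S], [P → . y], [P' → . P], [S → . ( D y] }  — shift
  I1: { [D → . f], [D → . y num], [P → ( .], [S → ( . D y] }  — shift, reduce
  I2: { [P' → P .] }  — accept
  I3: { [P → S . y (], [P → S .] }  — shift, reduce
  I4: { [P → y .] }  — reduce
  I5: { [P → S y . (] }  — shift
  I6: { [P → S y ( .] }  — reduce
  I7: { [S → ( D . y] }  — shift
  I8: { [D → f .] }  — reduce
  I9: { [D → y . num] }  — shift
  I10: { [D → y num .] }  — reduce
  I11: { [S → ( D y .] }  — reduce

I1 contains reduce item [P → ( .] and shift items [D → . f], [D → . y num] — shift-reduce conflict.
I3 contains reduce item [P → S .] and shift item [P → S . y (] — shift-reduce conflict.

Answer: Yes — I1: [P → ( .] vs [D → . f]; I3: [P → S .] vs [P → S . y (]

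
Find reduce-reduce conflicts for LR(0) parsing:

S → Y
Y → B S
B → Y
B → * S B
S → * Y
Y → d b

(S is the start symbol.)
Yes — I4: [B → Y .] vs [S → Y .]; I9: [B → Y .] vs [S → * Y .]

Augment with S' → S and build the canonical LR(0) collection (I0 = CLOSURE({[S' → . S]}), then GOTO on every symbol after a dot until no new states appear). It has 13 states:
  I0: { [B → . * S B], [B → . Y], [S → . * Y], [S → . Y], [S' → . S], [Y → . B S], [Y → . d b] }  — shift
  I1: { [B → * . S B], [B → . * S B], [B → . Y], [S → * . Y], [S → . * Y], [S → . Y], [Y → . B S], [Y → . d b] }  — shift
  I2: { [B → . * S B], [B → . Y], [S → . * Y], [S → . Y], [Y → . B S], [Y → . d b], [Y → B . S] }  — shift
  I3: { [S' → S .] }  — accept
  I4: { [B → Y .], [S → Y .] }  — 2 reduces
  I5: { [Y → d . b] }  — shift
  I6: { [Y → d b .] }  — reduce
  I7: { [Y → B S .] }  — reduce
  I8: { [B → * S . B], [B → . * S B], [B → . Y], [Y → . B S], [Y → . d b] }  — shift
  I9: { [B → Y .], [S → * Y .], [S → Y .] }  — 3 reduces
  I10: { [B → * . S B], [B → . * S B], [B → . Y], [S → . * Y], [S → . Y], [Y → . B S], [Y → . d b] }  — shift
  I11: { [B → * S B .], [B → . * S B], [B → . Y], [S → . * Y], [S → . Y], [Y → . B S], [Y → . d b], [Y → B . S] }  — shift, reduce
  I12: { [B → Y .] }  — reduce

I4 contains complete items [B → Y .], [S → Y .] — reduce-reduce conflict.
I9 contains complete items [B → Y .], [S → * Y .], [S → Y .] — reduce-reduce conflict.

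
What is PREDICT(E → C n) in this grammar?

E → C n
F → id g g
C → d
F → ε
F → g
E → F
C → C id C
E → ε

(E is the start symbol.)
PREDICT(E → C n) = (FIRST(RHS) \ {ε}) ∪ (FOLLOW(E) if ε ∈ FIRST(RHS), i.e. RHS ⇒* ε)
FIRST(C) = { 'd' }
FIRST(C n) = { 'd' }
ε ∉ FIRST(C n), so FOLLOW(E) is not added.
PREDICT(E → C n) = { 'd' }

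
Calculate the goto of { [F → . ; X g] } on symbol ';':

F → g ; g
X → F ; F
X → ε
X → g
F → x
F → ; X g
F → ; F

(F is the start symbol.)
GOTO(I, ';') = CLOSURE({ [A → αX.β] : [A → α.Xβ] ∈ I, X = ';' })

Items with dot before ';', with the dot advanced:
  [F → . ; X g] → [F → ; . X g]
Closure of the advanced items:
  [F → ; . X g] has the dot before X: add [X → . F ; F], [X → .], [X → . g]
  [X → . F ; F] has the dot before F: add [F → . g ; g], [F → . x], [F → . ; X g], [F → . ; F]

GOTO = { [F → . ; F], [F → . ; X g], [F → . g ; g], [F → . x], [F → ; . X g], [X → . F ; F], [X → . g], [X → .] }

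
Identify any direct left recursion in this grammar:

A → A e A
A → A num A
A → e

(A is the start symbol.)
Direct left recursion occurs when N → N α for some non-terminal N (the right-hand side begins with the left-hand side itself).

A → A e A: LEFT RECURSIVE (starts with A)
A → A num A: LEFT RECURSIVE (starts with A)
A → e: starts with e

The grammar has direct left recursion on: A.

Answer: Yes, A is left-recursive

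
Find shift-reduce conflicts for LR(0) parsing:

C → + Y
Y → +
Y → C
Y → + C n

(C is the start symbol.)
Yes — I3: [Y → + .] vs [C → . + Y]; I6: [Y → C .] vs [Y → + C . n]

Augment with C' → C and build the canonical LR(0) collection (I0 = CLOSURE({[C' → . C]}), then GOTO on every symbol after a dot until no new states appear). It has 8 states:
  I0: { [C → . + Y], [C' → . C] }  — shift
  I1: { [C → + . Y], [C → . + Y], [Y → . + C n], [Y → . +], [Y → . C] }  — shift
  I2: { [C' → C .] }  — accept
  I3: { [C → + . Y], [C → . + Y], [Y → + . C n], [Y → + .], [Y → . + C n], [Y → . +], [Y → . C] }  — shift, reduce
  I4: { [Y → C .] }  — reduce
  I5: { [C → + Y .] }  — reduce
  I6: { [Y → + C . n], [Y → C .] }  — shift, reduce
  I7: { [Y → + C n .] }  — reduce

I3 contains reduce item [Y → + .] and shift items [C → . + Y], [Y → . +], [Y → . + C n] — shift-reduce conflict.
I6 contains reduce item [Y → C .] and shift item [Y → + C . n] — shift-reduce conflict.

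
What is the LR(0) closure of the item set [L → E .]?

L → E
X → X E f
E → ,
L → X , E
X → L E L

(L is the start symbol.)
Start with: [L → E .]
The dot is at the end, so nothing is added.

CLOSURE = { [L → E .] }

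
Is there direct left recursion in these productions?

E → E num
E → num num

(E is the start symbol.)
Yes, E is left-recursive

E → E num: LEFT RECURSIVE (starts with E)
E → num num: starts with num

The grammar has direct left recursion on: E.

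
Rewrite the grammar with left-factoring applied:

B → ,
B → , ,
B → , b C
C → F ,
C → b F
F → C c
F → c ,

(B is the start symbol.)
B → , B'
B' → ε
B' → ,
B' → b C
C → F ,
C → b F
F → C c
F → c ,

Left-factoring transforms A → αβ₁ | αβ₂ into A → αA' and A' → β₁ | β₂
(α is the longest common prefix among the alternatives). Repeat until
no nonterminal has two alternatives with a common prefix.

Round 1: B has alternatives sharing prefix ','. Introduce B': B → , B'
  Add: B' → ε
  Add: B' → ,
  Add: B' → b C

No remaining common prefixes — done.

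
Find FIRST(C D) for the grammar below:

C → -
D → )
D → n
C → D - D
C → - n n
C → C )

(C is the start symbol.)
FIRST sets of the non-terminals involved (from the grammar, by fixed-point iteration):
  FIRST(C) = { ')', '-', 'n' }

To compute FIRST(C D), process the symbols left to right:
Symbol C is a non-terminal. Add FIRST(C) \ {ε} = { ')', '-', 'n' }
C is not nullable (ε ∉ FIRST(C)), so stop here.
FIRST(C D) = { ')', '-', 'n' }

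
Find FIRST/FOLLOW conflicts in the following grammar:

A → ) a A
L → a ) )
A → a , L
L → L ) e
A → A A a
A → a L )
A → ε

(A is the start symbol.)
A FIRST/FOLLOW conflict occurs when a non-terminal N has a nullable alternative N → β (β ⇒* ε) and another alternative N → α with FIRST(α) ∩ FOLLOW(N) ≠ ∅: on such a lookahead the parser cannot decide between expanding α and letting N vanish via β.

Nullable non-terminals: A.
FIRST sets used below: FIRST(A) = { ')', 'a', ε }

A: nullable alternative(s) A → ε; FOLLOW(A) = { $, ')', 'a' }
  A → ) a A: FIRST \ {ε} = { ')' } — overlaps FOLLOW(A) on { ')' }: CONFLICT
  A → a , L: FIRST \ {ε} = { 'a' } — overlaps FOLLOW(A) on { 'a' }: CONFLICT
  A → A A a: FIRST \ {ε} = { ')', 'a' } — overlaps FOLLOW(A) on { ')', 'a' }: CONFLICT
  A → a L ): FIRST \ {ε} = { 'a' } — overlaps FOLLOW(A) on { 'a' }: CONFLICT
  A → ε: FIRST \ {ε} = { } — this is the only nullable alternative, skip

L has no nullable alternative, so no FIRST/FOLLOW check is needed there.

So the grammar has 4 FIRST/FOLLOW conflicts (marked CONFLICT above).

Answer: Yes. A → ')' a A with FOLLOW(A) on { ')' }; A → a ',' L with FOLLOW(A) on { 'a' }; A → A A a with FOLLOW(A) on { ')', 'a' }; A → a L ')' with FOLLOW(A) on { 'a' }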